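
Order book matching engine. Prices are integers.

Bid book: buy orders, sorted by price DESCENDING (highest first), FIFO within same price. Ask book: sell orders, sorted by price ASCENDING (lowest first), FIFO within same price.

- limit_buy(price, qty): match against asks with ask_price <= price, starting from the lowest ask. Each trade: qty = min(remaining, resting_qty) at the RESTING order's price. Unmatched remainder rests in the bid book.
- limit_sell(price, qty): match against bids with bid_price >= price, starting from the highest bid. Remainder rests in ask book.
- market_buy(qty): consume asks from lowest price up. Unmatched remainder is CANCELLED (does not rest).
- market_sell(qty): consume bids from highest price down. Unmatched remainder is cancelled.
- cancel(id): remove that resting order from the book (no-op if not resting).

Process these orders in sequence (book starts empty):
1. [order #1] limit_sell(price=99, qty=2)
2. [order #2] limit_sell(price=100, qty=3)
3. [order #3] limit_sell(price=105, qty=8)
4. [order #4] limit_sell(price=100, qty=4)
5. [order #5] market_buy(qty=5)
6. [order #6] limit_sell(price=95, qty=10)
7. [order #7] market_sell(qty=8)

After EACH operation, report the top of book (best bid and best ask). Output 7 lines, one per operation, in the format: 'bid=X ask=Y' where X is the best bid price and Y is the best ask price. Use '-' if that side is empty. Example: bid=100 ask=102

After op 1 [order #1] limit_sell(price=99, qty=2): fills=none; bids=[-] asks=[#1:2@99]
After op 2 [order #2] limit_sell(price=100, qty=3): fills=none; bids=[-] asks=[#1:2@99 #2:3@100]
After op 3 [order #3] limit_sell(price=105, qty=8): fills=none; bids=[-] asks=[#1:2@99 #2:3@100 #3:8@105]
After op 4 [order #4] limit_sell(price=100, qty=4): fills=none; bids=[-] asks=[#1:2@99 #2:3@100 #4:4@100 #3:8@105]
After op 5 [order #5] market_buy(qty=5): fills=#5x#1:2@99 #5x#2:3@100; bids=[-] asks=[#4:4@100 #3:8@105]
After op 6 [order #6] limit_sell(price=95, qty=10): fills=none; bids=[-] asks=[#6:10@95 #4:4@100 #3:8@105]
After op 7 [order #7] market_sell(qty=8): fills=none; bids=[-] asks=[#6:10@95 #4:4@100 #3:8@105]

Answer: bid=- ask=99
bid=- ask=99
bid=- ask=99
bid=- ask=99
bid=- ask=100
bid=- ask=95
bid=- ask=95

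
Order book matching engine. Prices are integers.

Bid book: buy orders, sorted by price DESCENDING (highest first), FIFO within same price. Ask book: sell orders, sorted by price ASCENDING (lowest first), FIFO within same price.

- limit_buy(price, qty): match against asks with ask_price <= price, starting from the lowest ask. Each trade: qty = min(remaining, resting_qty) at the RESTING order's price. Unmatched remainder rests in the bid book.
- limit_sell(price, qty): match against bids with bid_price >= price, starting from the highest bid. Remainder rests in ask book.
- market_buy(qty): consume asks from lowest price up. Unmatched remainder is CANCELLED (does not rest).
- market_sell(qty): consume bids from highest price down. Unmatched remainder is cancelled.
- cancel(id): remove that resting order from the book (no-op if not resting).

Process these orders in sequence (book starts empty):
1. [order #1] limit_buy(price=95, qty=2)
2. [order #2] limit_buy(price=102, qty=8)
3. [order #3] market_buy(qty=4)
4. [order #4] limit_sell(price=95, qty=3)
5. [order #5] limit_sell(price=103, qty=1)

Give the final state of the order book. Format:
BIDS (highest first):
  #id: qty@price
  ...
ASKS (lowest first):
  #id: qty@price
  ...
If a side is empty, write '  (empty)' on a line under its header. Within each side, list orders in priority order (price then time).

Answer: BIDS (highest first):
  #2: 5@102
  #1: 2@95
ASKS (lowest first):
  #5: 1@103

Derivation:
After op 1 [order #1] limit_buy(price=95, qty=2): fills=none; bids=[#1:2@95] asks=[-]
After op 2 [order #2] limit_buy(price=102, qty=8): fills=none; bids=[#2:8@102 #1:2@95] asks=[-]
After op 3 [order #3] market_buy(qty=4): fills=none; bids=[#2:8@102 #1:2@95] asks=[-]
After op 4 [order #4] limit_sell(price=95, qty=3): fills=#2x#4:3@102; bids=[#2:5@102 #1:2@95] asks=[-]
After op 5 [order #5] limit_sell(price=103, qty=1): fills=none; bids=[#2:5@102 #1:2@95] asks=[#5:1@103]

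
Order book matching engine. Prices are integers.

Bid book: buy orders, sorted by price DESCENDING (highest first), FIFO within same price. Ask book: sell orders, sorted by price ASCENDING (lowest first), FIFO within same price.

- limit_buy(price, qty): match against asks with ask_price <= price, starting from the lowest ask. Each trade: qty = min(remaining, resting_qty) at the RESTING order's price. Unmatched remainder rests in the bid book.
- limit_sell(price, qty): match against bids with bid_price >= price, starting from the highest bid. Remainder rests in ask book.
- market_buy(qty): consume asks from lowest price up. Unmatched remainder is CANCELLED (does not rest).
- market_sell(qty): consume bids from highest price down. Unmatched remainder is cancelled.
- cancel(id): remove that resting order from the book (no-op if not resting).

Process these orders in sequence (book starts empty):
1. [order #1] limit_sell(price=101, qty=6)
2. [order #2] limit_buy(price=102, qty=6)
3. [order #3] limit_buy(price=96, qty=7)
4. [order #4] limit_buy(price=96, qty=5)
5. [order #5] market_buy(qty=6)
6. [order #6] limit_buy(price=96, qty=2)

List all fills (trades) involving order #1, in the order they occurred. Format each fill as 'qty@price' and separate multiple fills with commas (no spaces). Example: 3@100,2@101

Answer: 6@101

Derivation:
After op 1 [order #1] limit_sell(price=101, qty=6): fills=none; bids=[-] asks=[#1:6@101]
After op 2 [order #2] limit_buy(price=102, qty=6): fills=#2x#1:6@101; bids=[-] asks=[-]
After op 3 [order #3] limit_buy(price=96, qty=7): fills=none; bids=[#3:7@96] asks=[-]
After op 4 [order #4] limit_buy(price=96, qty=5): fills=none; bids=[#3:7@96 #4:5@96] asks=[-]
After op 5 [order #5] market_buy(qty=6): fills=none; bids=[#3:7@96 #4:5@96] asks=[-]
After op 6 [order #6] limit_buy(price=96, qty=2): fills=none; bids=[#3:7@96 #4:5@96 #6:2@96] asks=[-]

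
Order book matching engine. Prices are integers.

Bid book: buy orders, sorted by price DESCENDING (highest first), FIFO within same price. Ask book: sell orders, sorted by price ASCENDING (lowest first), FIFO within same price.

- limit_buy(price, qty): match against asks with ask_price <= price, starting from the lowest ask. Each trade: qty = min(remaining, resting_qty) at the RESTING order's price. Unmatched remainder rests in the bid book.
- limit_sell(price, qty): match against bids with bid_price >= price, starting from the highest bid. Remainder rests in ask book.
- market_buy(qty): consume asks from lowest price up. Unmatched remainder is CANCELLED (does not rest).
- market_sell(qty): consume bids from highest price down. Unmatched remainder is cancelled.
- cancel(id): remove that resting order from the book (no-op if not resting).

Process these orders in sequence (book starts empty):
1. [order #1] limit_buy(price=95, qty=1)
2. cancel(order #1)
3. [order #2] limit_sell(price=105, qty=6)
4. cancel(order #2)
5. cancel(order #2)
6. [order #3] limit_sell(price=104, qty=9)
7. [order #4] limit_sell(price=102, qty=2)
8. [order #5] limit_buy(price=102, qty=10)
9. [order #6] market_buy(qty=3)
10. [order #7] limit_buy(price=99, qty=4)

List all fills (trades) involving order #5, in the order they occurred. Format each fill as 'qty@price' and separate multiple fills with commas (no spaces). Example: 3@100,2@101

Answer: 2@102

Derivation:
After op 1 [order #1] limit_buy(price=95, qty=1): fills=none; bids=[#1:1@95] asks=[-]
After op 2 cancel(order #1): fills=none; bids=[-] asks=[-]
After op 3 [order #2] limit_sell(price=105, qty=6): fills=none; bids=[-] asks=[#2:6@105]
After op 4 cancel(order #2): fills=none; bids=[-] asks=[-]
After op 5 cancel(order #2): fills=none; bids=[-] asks=[-]
After op 6 [order #3] limit_sell(price=104, qty=9): fills=none; bids=[-] asks=[#3:9@104]
After op 7 [order #4] limit_sell(price=102, qty=2): fills=none; bids=[-] asks=[#4:2@102 #3:9@104]
After op 8 [order #5] limit_buy(price=102, qty=10): fills=#5x#4:2@102; bids=[#5:8@102] asks=[#3:9@104]
After op 9 [order #6] market_buy(qty=3): fills=#6x#3:3@104; bids=[#5:8@102] asks=[#3:6@104]
After op 10 [order #7] limit_buy(price=99, qty=4): fills=none; bids=[#5:8@102 #7:4@99] asks=[#3:6@104]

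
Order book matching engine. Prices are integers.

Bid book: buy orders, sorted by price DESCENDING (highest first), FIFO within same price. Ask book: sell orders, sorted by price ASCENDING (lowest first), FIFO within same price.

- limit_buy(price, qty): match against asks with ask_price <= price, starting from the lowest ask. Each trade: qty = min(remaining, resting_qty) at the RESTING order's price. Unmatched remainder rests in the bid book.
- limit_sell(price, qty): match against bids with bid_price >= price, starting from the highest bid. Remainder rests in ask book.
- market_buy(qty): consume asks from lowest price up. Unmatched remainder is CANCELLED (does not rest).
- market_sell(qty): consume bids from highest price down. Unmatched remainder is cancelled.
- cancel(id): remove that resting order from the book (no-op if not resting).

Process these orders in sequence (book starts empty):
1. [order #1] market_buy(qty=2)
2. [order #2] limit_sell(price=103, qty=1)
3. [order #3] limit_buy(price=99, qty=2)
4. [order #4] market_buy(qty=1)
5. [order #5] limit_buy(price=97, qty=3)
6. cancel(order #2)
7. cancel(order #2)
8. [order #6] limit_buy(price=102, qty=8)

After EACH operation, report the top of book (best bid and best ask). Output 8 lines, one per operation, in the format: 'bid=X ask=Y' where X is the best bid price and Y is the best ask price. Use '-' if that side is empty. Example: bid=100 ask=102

Answer: bid=- ask=-
bid=- ask=103
bid=99 ask=103
bid=99 ask=-
bid=99 ask=-
bid=99 ask=-
bid=99 ask=-
bid=102 ask=-

Derivation:
After op 1 [order #1] market_buy(qty=2): fills=none; bids=[-] asks=[-]
After op 2 [order #2] limit_sell(price=103, qty=1): fills=none; bids=[-] asks=[#2:1@103]
After op 3 [order #3] limit_buy(price=99, qty=2): fills=none; bids=[#3:2@99] asks=[#2:1@103]
After op 4 [order #4] market_buy(qty=1): fills=#4x#2:1@103; bids=[#3:2@99] asks=[-]
After op 5 [order #5] limit_buy(price=97, qty=3): fills=none; bids=[#3:2@99 #5:3@97] asks=[-]
After op 6 cancel(order #2): fills=none; bids=[#3:2@99 #5:3@97] asks=[-]
After op 7 cancel(order #2): fills=none; bids=[#3:2@99 #5:3@97] asks=[-]
After op 8 [order #6] limit_buy(price=102, qty=8): fills=none; bids=[#6:8@102 #3:2@99 #5:3@97] asks=[-]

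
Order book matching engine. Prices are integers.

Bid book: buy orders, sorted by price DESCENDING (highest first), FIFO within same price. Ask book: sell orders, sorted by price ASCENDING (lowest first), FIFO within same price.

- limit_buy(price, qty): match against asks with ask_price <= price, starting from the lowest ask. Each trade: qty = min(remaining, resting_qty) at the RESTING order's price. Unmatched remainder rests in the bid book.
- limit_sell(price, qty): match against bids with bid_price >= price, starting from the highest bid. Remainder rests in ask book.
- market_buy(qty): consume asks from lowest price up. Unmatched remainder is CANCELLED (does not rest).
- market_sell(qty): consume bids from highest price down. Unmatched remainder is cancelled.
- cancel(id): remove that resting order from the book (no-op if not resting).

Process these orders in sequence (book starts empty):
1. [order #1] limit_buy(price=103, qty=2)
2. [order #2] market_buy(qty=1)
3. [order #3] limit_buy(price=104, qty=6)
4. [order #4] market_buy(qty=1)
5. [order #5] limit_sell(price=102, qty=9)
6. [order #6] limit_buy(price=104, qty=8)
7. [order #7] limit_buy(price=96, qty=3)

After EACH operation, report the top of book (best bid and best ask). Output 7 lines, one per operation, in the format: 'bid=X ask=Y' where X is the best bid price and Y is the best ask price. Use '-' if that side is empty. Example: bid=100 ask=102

Answer: bid=103 ask=-
bid=103 ask=-
bid=104 ask=-
bid=104 ask=-
bid=- ask=102
bid=104 ask=-
bid=104 ask=-

Derivation:
After op 1 [order #1] limit_buy(price=103, qty=2): fills=none; bids=[#1:2@103] asks=[-]
After op 2 [order #2] market_buy(qty=1): fills=none; bids=[#1:2@103] asks=[-]
After op 3 [order #3] limit_buy(price=104, qty=6): fills=none; bids=[#3:6@104 #1:2@103] asks=[-]
After op 4 [order #4] market_buy(qty=1): fills=none; bids=[#3:6@104 #1:2@103] asks=[-]
After op 5 [order #5] limit_sell(price=102, qty=9): fills=#3x#5:6@104 #1x#5:2@103; bids=[-] asks=[#5:1@102]
After op 6 [order #6] limit_buy(price=104, qty=8): fills=#6x#5:1@102; bids=[#6:7@104] asks=[-]
After op 7 [order #7] limit_buy(price=96, qty=3): fills=none; bids=[#6:7@104 #7:3@96] asks=[-]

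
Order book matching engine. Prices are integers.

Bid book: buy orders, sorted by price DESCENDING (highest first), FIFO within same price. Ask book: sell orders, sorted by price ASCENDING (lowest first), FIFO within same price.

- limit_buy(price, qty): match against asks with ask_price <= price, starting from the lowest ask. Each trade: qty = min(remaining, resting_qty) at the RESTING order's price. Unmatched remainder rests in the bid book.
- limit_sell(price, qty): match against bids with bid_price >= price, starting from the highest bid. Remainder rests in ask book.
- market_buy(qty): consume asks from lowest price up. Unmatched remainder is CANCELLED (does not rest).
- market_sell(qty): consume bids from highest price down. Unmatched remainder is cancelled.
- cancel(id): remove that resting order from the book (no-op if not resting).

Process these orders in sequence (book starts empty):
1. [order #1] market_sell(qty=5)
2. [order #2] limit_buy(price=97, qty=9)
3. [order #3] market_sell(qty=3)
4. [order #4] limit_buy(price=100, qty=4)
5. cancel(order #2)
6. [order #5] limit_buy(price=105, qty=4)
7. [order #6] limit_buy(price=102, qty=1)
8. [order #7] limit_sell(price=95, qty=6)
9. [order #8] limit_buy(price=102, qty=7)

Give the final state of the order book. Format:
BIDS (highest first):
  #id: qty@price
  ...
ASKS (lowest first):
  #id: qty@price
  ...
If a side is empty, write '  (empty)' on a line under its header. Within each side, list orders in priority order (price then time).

Answer: BIDS (highest first):
  #8: 7@102
  #4: 3@100
ASKS (lowest first):
  (empty)

Derivation:
After op 1 [order #1] market_sell(qty=5): fills=none; bids=[-] asks=[-]
After op 2 [order #2] limit_buy(price=97, qty=9): fills=none; bids=[#2:9@97] asks=[-]
After op 3 [order #3] market_sell(qty=3): fills=#2x#3:3@97; bids=[#2:6@97] asks=[-]
After op 4 [order #4] limit_buy(price=100, qty=4): fills=none; bids=[#4:4@100 #2:6@97] asks=[-]
After op 5 cancel(order #2): fills=none; bids=[#4:4@100] asks=[-]
After op 6 [order #5] limit_buy(price=105, qty=4): fills=none; bids=[#5:4@105 #4:4@100] asks=[-]
After op 7 [order #6] limit_buy(price=102, qty=1): fills=none; bids=[#5:4@105 #6:1@102 #4:4@100] asks=[-]
After op 8 [order #7] limit_sell(price=95, qty=6): fills=#5x#7:4@105 #6x#7:1@102 #4x#7:1@100; bids=[#4:3@100] asks=[-]
After op 9 [order #8] limit_buy(price=102, qty=7): fills=none; bids=[#8:7@102 #4:3@100] asks=[-]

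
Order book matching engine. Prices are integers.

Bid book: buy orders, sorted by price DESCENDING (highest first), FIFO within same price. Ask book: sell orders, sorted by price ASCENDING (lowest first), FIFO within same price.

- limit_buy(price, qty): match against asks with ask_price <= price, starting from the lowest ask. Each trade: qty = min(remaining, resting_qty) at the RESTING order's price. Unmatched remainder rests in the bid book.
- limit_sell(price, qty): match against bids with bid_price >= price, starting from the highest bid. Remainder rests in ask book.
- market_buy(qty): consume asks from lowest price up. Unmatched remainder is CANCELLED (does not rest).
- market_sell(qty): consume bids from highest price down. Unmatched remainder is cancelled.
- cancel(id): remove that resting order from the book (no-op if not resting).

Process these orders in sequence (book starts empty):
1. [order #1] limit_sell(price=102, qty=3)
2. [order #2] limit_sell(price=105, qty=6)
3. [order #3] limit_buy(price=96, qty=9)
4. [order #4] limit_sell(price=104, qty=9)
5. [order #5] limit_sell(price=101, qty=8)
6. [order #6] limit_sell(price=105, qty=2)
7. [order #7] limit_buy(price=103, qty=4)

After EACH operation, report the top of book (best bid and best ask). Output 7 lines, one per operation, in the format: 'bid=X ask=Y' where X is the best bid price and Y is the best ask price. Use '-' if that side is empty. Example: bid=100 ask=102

After op 1 [order #1] limit_sell(price=102, qty=3): fills=none; bids=[-] asks=[#1:3@102]
After op 2 [order #2] limit_sell(price=105, qty=6): fills=none; bids=[-] asks=[#1:3@102 #2:6@105]
After op 3 [order #3] limit_buy(price=96, qty=9): fills=none; bids=[#3:9@96] asks=[#1:3@102 #2:6@105]
After op 4 [order #4] limit_sell(price=104, qty=9): fills=none; bids=[#3:9@96] asks=[#1:3@102 #4:9@104 #2:6@105]
After op 5 [order #5] limit_sell(price=101, qty=8): fills=none; bids=[#3:9@96] asks=[#5:8@101 #1:3@102 #4:9@104 #2:6@105]
After op 6 [order #6] limit_sell(price=105, qty=2): fills=none; bids=[#3:9@96] asks=[#5:8@101 #1:3@102 #4:9@104 #2:6@105 #6:2@105]
After op 7 [order #7] limit_buy(price=103, qty=4): fills=#7x#5:4@101; bids=[#3:9@96] asks=[#5:4@101 #1:3@102 #4:9@104 #2:6@105 #6:2@105]

Answer: bid=- ask=102
bid=- ask=102
bid=96 ask=102
bid=96 ask=102
bid=96 ask=101
bid=96 ask=101
bid=96 ask=101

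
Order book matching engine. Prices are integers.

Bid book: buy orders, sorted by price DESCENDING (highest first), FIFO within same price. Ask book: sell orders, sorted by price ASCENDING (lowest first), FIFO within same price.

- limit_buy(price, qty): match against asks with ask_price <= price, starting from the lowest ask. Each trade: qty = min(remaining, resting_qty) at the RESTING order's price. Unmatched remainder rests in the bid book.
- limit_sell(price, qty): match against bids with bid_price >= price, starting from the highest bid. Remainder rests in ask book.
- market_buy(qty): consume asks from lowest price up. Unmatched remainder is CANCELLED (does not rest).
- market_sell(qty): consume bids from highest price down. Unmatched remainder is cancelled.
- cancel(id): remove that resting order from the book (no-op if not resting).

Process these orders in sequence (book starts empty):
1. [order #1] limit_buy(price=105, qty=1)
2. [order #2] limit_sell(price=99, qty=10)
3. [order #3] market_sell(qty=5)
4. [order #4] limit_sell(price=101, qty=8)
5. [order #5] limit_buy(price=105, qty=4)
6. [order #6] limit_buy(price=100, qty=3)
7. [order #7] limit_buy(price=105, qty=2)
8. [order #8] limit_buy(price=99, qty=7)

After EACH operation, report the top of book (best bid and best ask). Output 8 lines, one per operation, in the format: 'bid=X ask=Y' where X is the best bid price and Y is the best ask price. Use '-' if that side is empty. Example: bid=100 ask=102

Answer: bid=105 ask=-
bid=- ask=99
bid=- ask=99
bid=- ask=99
bid=- ask=99
bid=- ask=99
bid=- ask=101
bid=99 ask=101

Derivation:
After op 1 [order #1] limit_buy(price=105, qty=1): fills=none; bids=[#1:1@105] asks=[-]
After op 2 [order #2] limit_sell(price=99, qty=10): fills=#1x#2:1@105; bids=[-] asks=[#2:9@99]
After op 3 [order #3] market_sell(qty=5): fills=none; bids=[-] asks=[#2:9@99]
After op 4 [order #4] limit_sell(price=101, qty=8): fills=none; bids=[-] asks=[#2:9@99 #4:8@101]
After op 5 [order #5] limit_buy(price=105, qty=4): fills=#5x#2:4@99; bids=[-] asks=[#2:5@99 #4:8@101]
After op 6 [order #6] limit_buy(price=100, qty=3): fills=#6x#2:3@99; bids=[-] asks=[#2:2@99 #4:8@101]
After op 7 [order #7] limit_buy(price=105, qty=2): fills=#7x#2:2@99; bids=[-] asks=[#4:8@101]
After op 8 [order #8] limit_buy(price=99, qty=7): fills=none; bids=[#8:7@99] asks=[#4:8@101]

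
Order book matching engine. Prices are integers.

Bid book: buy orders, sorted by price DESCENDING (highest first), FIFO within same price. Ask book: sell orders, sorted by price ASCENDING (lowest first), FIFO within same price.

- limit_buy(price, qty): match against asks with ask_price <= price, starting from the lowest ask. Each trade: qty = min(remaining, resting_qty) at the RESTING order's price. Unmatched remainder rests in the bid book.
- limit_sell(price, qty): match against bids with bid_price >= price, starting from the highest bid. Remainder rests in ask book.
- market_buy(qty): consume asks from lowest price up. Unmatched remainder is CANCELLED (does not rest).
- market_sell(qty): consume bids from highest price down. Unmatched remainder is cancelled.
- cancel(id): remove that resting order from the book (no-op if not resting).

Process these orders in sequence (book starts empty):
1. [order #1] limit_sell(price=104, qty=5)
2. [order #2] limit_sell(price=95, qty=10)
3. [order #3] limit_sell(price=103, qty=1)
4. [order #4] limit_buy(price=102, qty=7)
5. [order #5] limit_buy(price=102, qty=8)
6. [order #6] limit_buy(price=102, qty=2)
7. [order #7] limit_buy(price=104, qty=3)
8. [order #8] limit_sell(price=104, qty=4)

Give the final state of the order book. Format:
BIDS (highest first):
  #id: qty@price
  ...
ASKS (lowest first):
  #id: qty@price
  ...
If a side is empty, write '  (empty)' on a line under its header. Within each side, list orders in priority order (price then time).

After op 1 [order #1] limit_sell(price=104, qty=5): fills=none; bids=[-] asks=[#1:5@104]
After op 2 [order #2] limit_sell(price=95, qty=10): fills=none; bids=[-] asks=[#2:10@95 #1:5@104]
After op 3 [order #3] limit_sell(price=103, qty=1): fills=none; bids=[-] asks=[#2:10@95 #3:1@103 #1:5@104]
After op 4 [order #4] limit_buy(price=102, qty=7): fills=#4x#2:7@95; bids=[-] asks=[#2:3@95 #3:1@103 #1:5@104]
After op 5 [order #5] limit_buy(price=102, qty=8): fills=#5x#2:3@95; bids=[#5:5@102] asks=[#3:1@103 #1:5@104]
After op 6 [order #6] limit_buy(price=102, qty=2): fills=none; bids=[#5:5@102 #6:2@102] asks=[#3:1@103 #1:5@104]
After op 7 [order #7] limit_buy(price=104, qty=3): fills=#7x#3:1@103 #7x#1:2@104; bids=[#5:5@102 #6:2@102] asks=[#1:3@104]
After op 8 [order #8] limit_sell(price=104, qty=4): fills=none; bids=[#5:5@102 #6:2@102] asks=[#1:3@104 #8:4@104]

Answer: BIDS (highest first):
  #5: 5@102
  #6: 2@102
ASKS (lowest first):
  #1: 3@104
  #8: 4@104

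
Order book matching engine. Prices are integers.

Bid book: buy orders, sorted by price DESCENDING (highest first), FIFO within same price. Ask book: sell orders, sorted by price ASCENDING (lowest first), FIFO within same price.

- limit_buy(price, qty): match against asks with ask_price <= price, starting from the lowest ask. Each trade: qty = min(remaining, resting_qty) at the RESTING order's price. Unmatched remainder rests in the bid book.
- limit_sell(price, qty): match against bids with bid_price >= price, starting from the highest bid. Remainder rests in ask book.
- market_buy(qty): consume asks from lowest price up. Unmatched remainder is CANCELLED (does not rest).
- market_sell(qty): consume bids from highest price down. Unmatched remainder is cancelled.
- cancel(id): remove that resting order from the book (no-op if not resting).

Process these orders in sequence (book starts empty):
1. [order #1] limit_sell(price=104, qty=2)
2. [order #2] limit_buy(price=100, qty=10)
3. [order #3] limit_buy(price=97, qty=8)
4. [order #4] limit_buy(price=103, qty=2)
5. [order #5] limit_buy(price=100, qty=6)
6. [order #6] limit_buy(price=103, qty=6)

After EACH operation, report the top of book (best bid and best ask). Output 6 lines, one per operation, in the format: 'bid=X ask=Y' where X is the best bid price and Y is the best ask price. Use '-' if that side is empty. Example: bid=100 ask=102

Answer: bid=- ask=104
bid=100 ask=104
bid=100 ask=104
bid=103 ask=104
bid=103 ask=104
bid=103 ask=104

Derivation:
After op 1 [order #1] limit_sell(price=104, qty=2): fills=none; bids=[-] asks=[#1:2@104]
After op 2 [order #2] limit_buy(price=100, qty=10): fills=none; bids=[#2:10@100] asks=[#1:2@104]
After op 3 [order #3] limit_buy(price=97, qty=8): fills=none; bids=[#2:10@100 #3:8@97] asks=[#1:2@104]
After op 4 [order #4] limit_buy(price=103, qty=2): fills=none; bids=[#4:2@103 #2:10@100 #3:8@97] asks=[#1:2@104]
After op 5 [order #5] limit_buy(price=100, qty=6): fills=none; bids=[#4:2@103 #2:10@100 #5:6@100 #3:8@97] asks=[#1:2@104]
After op 6 [order #6] limit_buy(price=103, qty=6): fills=none; bids=[#4:2@103 #6:6@103 #2:10@100 #5:6@100 #3:8@97] asks=[#1:2@104]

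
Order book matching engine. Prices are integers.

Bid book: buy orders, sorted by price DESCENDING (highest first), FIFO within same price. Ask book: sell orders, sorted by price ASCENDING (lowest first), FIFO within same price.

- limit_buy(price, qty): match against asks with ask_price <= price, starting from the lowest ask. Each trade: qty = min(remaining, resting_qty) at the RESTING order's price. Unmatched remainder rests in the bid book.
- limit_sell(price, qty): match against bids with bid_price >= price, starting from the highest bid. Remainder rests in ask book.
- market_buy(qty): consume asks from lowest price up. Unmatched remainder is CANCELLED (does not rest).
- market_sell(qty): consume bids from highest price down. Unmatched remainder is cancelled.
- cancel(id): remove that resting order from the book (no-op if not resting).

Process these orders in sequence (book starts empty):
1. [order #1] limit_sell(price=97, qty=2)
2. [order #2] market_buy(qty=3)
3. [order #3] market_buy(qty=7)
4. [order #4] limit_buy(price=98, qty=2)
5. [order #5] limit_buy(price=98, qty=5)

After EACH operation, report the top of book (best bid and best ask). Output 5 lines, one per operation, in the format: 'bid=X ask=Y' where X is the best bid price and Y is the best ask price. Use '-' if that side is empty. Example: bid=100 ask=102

After op 1 [order #1] limit_sell(price=97, qty=2): fills=none; bids=[-] asks=[#1:2@97]
After op 2 [order #2] market_buy(qty=3): fills=#2x#1:2@97; bids=[-] asks=[-]
After op 3 [order #3] market_buy(qty=7): fills=none; bids=[-] asks=[-]
After op 4 [order #4] limit_buy(price=98, qty=2): fills=none; bids=[#4:2@98] asks=[-]
After op 5 [order #5] limit_buy(price=98, qty=5): fills=none; bids=[#4:2@98 #5:5@98] asks=[-]

Answer: bid=- ask=97
bid=- ask=-
bid=- ask=-
bid=98 ask=-
bid=98 ask=-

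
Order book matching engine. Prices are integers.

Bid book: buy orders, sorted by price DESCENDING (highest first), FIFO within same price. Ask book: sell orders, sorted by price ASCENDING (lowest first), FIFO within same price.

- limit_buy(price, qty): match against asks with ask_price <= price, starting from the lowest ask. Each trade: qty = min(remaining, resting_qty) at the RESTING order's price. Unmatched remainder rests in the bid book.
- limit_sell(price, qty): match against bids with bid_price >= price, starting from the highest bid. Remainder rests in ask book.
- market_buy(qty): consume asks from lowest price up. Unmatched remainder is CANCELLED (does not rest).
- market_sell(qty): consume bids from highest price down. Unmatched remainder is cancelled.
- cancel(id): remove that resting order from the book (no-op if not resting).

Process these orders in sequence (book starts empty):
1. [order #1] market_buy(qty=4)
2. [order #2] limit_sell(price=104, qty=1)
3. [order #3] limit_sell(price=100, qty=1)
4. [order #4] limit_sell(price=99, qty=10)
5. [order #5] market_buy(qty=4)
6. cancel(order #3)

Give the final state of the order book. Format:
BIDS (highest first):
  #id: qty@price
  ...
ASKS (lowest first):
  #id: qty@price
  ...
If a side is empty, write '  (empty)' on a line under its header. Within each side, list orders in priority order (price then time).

Answer: BIDS (highest first):
  (empty)
ASKS (lowest first):
  #4: 6@99
  #2: 1@104

Derivation:
After op 1 [order #1] market_buy(qty=4): fills=none; bids=[-] asks=[-]
After op 2 [order #2] limit_sell(price=104, qty=1): fills=none; bids=[-] asks=[#2:1@104]
After op 3 [order #3] limit_sell(price=100, qty=1): fills=none; bids=[-] asks=[#3:1@100 #2:1@104]
After op 4 [order #4] limit_sell(price=99, qty=10): fills=none; bids=[-] asks=[#4:10@99 #3:1@100 #2:1@104]
After op 5 [order #5] market_buy(qty=4): fills=#5x#4:4@99; bids=[-] asks=[#4:6@99 #3:1@100 #2:1@104]
After op 6 cancel(order #3): fills=none; bids=[-] asks=[#4:6@99 #2:1@104]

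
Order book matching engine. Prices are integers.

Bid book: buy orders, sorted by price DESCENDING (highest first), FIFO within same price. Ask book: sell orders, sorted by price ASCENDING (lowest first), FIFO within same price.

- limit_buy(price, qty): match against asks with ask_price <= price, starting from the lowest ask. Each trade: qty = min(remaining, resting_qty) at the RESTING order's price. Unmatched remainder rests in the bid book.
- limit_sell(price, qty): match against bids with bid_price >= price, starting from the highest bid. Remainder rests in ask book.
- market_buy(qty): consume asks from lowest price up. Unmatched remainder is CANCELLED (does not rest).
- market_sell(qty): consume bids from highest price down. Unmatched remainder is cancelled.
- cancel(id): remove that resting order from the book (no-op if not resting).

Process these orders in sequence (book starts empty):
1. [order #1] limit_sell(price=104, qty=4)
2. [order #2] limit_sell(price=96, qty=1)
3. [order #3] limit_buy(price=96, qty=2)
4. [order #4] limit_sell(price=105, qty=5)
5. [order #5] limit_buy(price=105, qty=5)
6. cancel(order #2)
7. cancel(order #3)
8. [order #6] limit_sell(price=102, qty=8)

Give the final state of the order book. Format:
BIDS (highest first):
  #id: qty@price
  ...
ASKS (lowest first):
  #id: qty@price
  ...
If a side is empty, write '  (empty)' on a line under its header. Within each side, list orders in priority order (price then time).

After op 1 [order #1] limit_sell(price=104, qty=4): fills=none; bids=[-] asks=[#1:4@104]
After op 2 [order #2] limit_sell(price=96, qty=1): fills=none; bids=[-] asks=[#2:1@96 #1:4@104]
After op 3 [order #3] limit_buy(price=96, qty=2): fills=#3x#2:1@96; bids=[#3:1@96] asks=[#1:4@104]
After op 4 [order #4] limit_sell(price=105, qty=5): fills=none; bids=[#3:1@96] asks=[#1:4@104 #4:5@105]
After op 5 [order #5] limit_buy(price=105, qty=5): fills=#5x#1:4@104 #5x#4:1@105; bids=[#3:1@96] asks=[#4:4@105]
After op 6 cancel(order #2): fills=none; bids=[#3:1@96] asks=[#4:4@105]
After op 7 cancel(order #3): fills=none; bids=[-] asks=[#4:4@105]
After op 8 [order #6] limit_sell(price=102, qty=8): fills=none; bids=[-] asks=[#6:8@102 #4:4@105]

Answer: BIDS (highest first):
  (empty)
ASKS (lowest first):
  #6: 8@102
  #4: 4@105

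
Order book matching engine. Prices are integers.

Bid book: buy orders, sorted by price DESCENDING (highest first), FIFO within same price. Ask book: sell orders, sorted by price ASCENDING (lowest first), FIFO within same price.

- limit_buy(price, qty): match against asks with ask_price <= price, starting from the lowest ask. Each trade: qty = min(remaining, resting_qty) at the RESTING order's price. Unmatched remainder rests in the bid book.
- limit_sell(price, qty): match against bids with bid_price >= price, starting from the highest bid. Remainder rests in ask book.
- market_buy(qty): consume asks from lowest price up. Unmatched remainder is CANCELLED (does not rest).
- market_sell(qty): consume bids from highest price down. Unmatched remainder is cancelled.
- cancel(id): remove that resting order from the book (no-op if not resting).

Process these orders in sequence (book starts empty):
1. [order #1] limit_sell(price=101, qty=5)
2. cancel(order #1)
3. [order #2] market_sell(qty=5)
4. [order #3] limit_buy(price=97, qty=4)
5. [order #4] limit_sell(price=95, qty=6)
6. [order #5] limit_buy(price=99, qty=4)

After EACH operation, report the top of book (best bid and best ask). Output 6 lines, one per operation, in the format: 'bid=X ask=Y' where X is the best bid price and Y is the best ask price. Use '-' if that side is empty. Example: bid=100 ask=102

Answer: bid=- ask=101
bid=- ask=-
bid=- ask=-
bid=97 ask=-
bid=- ask=95
bid=99 ask=-

Derivation:
After op 1 [order #1] limit_sell(price=101, qty=5): fills=none; bids=[-] asks=[#1:5@101]
After op 2 cancel(order #1): fills=none; bids=[-] asks=[-]
After op 3 [order #2] market_sell(qty=5): fills=none; bids=[-] asks=[-]
After op 4 [order #3] limit_buy(price=97, qty=4): fills=none; bids=[#3:4@97] asks=[-]
After op 5 [order #4] limit_sell(price=95, qty=6): fills=#3x#4:4@97; bids=[-] asks=[#4:2@95]
After op 6 [order #5] limit_buy(price=99, qty=4): fills=#5x#4:2@95; bids=[#5:2@99] asks=[-]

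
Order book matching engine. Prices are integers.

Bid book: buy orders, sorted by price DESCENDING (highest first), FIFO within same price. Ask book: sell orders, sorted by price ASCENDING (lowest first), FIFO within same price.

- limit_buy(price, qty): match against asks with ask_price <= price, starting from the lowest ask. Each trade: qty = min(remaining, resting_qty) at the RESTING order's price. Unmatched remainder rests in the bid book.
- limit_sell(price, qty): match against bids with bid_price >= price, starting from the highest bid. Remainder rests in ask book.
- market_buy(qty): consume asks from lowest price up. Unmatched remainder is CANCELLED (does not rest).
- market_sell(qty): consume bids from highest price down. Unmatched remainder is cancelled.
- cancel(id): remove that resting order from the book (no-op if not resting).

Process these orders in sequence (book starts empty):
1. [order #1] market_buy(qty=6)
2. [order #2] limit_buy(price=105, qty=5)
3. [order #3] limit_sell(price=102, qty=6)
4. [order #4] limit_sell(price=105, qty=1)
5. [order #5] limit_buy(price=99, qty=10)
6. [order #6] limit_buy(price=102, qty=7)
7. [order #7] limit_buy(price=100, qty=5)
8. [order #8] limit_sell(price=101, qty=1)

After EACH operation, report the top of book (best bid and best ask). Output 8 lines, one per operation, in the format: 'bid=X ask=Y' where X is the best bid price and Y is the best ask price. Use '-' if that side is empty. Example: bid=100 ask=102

After op 1 [order #1] market_buy(qty=6): fills=none; bids=[-] asks=[-]
After op 2 [order #2] limit_buy(price=105, qty=5): fills=none; bids=[#2:5@105] asks=[-]
After op 3 [order #3] limit_sell(price=102, qty=6): fills=#2x#3:5@105; bids=[-] asks=[#3:1@102]
After op 4 [order #4] limit_sell(price=105, qty=1): fills=none; bids=[-] asks=[#3:1@102 #4:1@105]
After op 5 [order #5] limit_buy(price=99, qty=10): fills=none; bids=[#5:10@99] asks=[#3:1@102 #4:1@105]
After op 6 [order #6] limit_buy(price=102, qty=7): fills=#6x#3:1@102; bids=[#6:6@102 #5:10@99] asks=[#4:1@105]
After op 7 [order #7] limit_buy(price=100, qty=5): fills=none; bids=[#6:6@102 #7:5@100 #5:10@99] asks=[#4:1@105]
After op 8 [order #8] limit_sell(price=101, qty=1): fills=#6x#8:1@102; bids=[#6:5@102 #7:5@100 #5:10@99] asks=[#4:1@105]

Answer: bid=- ask=-
bid=105 ask=-
bid=- ask=102
bid=- ask=102
bid=99 ask=102
bid=102 ask=105
bid=102 ask=105
bid=102 ask=105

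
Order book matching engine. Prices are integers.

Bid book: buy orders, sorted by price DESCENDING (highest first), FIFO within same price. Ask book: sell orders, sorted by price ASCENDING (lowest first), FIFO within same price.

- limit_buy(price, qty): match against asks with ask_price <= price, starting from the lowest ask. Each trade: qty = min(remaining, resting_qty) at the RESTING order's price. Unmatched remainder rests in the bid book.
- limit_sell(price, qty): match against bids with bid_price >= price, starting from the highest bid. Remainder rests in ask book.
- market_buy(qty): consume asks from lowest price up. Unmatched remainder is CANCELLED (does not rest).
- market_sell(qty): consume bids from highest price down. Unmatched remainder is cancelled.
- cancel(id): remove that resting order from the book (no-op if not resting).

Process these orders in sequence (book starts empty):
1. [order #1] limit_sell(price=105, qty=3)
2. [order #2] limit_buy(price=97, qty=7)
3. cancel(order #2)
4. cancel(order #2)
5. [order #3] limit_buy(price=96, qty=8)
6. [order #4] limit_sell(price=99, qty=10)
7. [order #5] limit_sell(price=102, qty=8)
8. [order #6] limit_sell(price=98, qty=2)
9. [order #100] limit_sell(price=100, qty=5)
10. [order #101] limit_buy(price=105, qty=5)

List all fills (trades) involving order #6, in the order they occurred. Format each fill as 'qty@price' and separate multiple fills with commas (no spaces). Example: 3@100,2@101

Answer: 2@98

Derivation:
After op 1 [order #1] limit_sell(price=105, qty=3): fills=none; bids=[-] asks=[#1:3@105]
After op 2 [order #2] limit_buy(price=97, qty=7): fills=none; bids=[#2:7@97] asks=[#1:3@105]
After op 3 cancel(order #2): fills=none; bids=[-] asks=[#1:3@105]
After op 4 cancel(order #2): fills=none; bids=[-] asks=[#1:3@105]
After op 5 [order #3] limit_buy(price=96, qty=8): fills=none; bids=[#3:8@96] asks=[#1:3@105]
After op 6 [order #4] limit_sell(price=99, qty=10): fills=none; bids=[#3:8@96] asks=[#4:10@99 #1:3@105]
After op 7 [order #5] limit_sell(price=102, qty=8): fills=none; bids=[#3:8@96] asks=[#4:10@99 #5:8@102 #1:3@105]
After op 8 [order #6] limit_sell(price=98, qty=2): fills=none; bids=[#3:8@96] asks=[#6:2@98 #4:10@99 #5:8@102 #1:3@105]
After op 9 [order #100] limit_sell(price=100, qty=5): fills=none; bids=[#3:8@96] asks=[#6:2@98 #4:10@99 #100:5@100 #5:8@102 #1:3@105]
After op 10 [order #101] limit_buy(price=105, qty=5): fills=#101x#6:2@98 #101x#4:3@99; bids=[#3:8@96] asks=[#4:7@99 #100:5@100 #5:8@102 #1:3@105]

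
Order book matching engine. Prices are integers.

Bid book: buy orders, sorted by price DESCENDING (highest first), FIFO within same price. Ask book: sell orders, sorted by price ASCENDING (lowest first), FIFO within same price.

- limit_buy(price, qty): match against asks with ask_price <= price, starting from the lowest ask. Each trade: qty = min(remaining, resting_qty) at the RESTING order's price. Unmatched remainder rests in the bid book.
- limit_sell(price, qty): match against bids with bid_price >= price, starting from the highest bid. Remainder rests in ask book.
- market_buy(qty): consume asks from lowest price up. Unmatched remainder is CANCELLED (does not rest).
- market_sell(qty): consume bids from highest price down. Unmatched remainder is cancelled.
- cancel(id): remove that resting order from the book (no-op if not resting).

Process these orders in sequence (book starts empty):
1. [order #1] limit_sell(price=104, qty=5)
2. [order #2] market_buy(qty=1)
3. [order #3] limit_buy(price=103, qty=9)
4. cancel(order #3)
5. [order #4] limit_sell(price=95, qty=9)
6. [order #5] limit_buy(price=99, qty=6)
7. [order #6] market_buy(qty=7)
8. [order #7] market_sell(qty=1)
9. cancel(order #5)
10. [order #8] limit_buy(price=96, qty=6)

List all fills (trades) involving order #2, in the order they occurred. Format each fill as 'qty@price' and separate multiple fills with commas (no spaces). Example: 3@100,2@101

Answer: 1@104

Derivation:
After op 1 [order #1] limit_sell(price=104, qty=5): fills=none; bids=[-] asks=[#1:5@104]
After op 2 [order #2] market_buy(qty=1): fills=#2x#1:1@104; bids=[-] asks=[#1:4@104]
After op 3 [order #3] limit_buy(price=103, qty=9): fills=none; bids=[#3:9@103] asks=[#1:4@104]
After op 4 cancel(order #3): fills=none; bids=[-] asks=[#1:4@104]
After op 5 [order #4] limit_sell(price=95, qty=9): fills=none; bids=[-] asks=[#4:9@95 #1:4@104]
After op 6 [order #5] limit_buy(price=99, qty=6): fills=#5x#4:6@95; bids=[-] asks=[#4:3@95 #1:4@104]
After op 7 [order #6] market_buy(qty=7): fills=#6x#4:3@95 #6x#1:4@104; bids=[-] asks=[-]
After op 8 [order #7] market_sell(qty=1): fills=none; bids=[-] asks=[-]
After op 9 cancel(order #5): fills=none; bids=[-] asks=[-]
After op 10 [order #8] limit_buy(price=96, qty=6): fills=none; bids=[#8:6@96] asks=[-]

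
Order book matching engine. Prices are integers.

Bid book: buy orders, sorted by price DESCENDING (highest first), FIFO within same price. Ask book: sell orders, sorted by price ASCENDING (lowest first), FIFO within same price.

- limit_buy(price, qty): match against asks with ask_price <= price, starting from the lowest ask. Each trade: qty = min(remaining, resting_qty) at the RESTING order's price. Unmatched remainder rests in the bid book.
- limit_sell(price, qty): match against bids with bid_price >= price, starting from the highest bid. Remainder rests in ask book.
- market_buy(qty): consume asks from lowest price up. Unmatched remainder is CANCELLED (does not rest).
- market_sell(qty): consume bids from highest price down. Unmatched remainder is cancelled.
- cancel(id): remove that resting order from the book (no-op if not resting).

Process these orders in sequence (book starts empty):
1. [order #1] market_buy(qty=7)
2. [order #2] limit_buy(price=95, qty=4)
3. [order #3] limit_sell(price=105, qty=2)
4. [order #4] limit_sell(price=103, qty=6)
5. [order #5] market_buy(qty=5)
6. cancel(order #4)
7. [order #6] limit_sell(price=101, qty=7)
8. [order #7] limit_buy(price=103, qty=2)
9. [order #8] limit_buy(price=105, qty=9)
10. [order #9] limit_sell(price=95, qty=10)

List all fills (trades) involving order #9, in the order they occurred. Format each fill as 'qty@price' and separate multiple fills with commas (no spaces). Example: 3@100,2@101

Answer: 2@105,4@95

Derivation:
After op 1 [order #1] market_buy(qty=7): fills=none; bids=[-] asks=[-]
After op 2 [order #2] limit_buy(price=95, qty=4): fills=none; bids=[#2:4@95] asks=[-]
After op 3 [order #3] limit_sell(price=105, qty=2): fills=none; bids=[#2:4@95] asks=[#3:2@105]
After op 4 [order #4] limit_sell(price=103, qty=6): fills=none; bids=[#2:4@95] asks=[#4:6@103 #3:2@105]
After op 5 [order #5] market_buy(qty=5): fills=#5x#4:5@103; bids=[#2:4@95] asks=[#4:1@103 #3:2@105]
After op 6 cancel(order #4): fills=none; bids=[#2:4@95] asks=[#3:2@105]
After op 7 [order #6] limit_sell(price=101, qty=7): fills=none; bids=[#2:4@95] asks=[#6:7@101 #3:2@105]
After op 8 [order #7] limit_buy(price=103, qty=2): fills=#7x#6:2@101; bids=[#2:4@95] asks=[#6:5@101 #3:2@105]
After op 9 [order #8] limit_buy(price=105, qty=9): fills=#8x#6:5@101 #8x#3:2@105; bids=[#8:2@105 #2:4@95] asks=[-]
After op 10 [order #9] limit_sell(price=95, qty=10): fills=#8x#9:2@105 #2x#9:4@95; bids=[-] asks=[#9:4@95]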